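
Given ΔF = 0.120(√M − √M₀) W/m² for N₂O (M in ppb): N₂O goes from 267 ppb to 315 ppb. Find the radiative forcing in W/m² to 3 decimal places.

ΔF = 0.169 W/m²

N₂O: 0.120 × (√315 − √267) = 0.120 × (17.7482 − 16.3401) = 0.120 × 1.4081 = 0.1690 W/m².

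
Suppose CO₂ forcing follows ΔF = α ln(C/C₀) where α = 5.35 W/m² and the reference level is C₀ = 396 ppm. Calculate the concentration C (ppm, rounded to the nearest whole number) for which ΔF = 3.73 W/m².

C ≈ 795 ppm

Set 5.35 ln(C/396) = 3.73, so ln(C/396) = 3.73/5.35 = 0.69720.
Then C/396 = e^0.69720 = 2.00812, giving C = 396 × 2.00812 = 795.22 ppm.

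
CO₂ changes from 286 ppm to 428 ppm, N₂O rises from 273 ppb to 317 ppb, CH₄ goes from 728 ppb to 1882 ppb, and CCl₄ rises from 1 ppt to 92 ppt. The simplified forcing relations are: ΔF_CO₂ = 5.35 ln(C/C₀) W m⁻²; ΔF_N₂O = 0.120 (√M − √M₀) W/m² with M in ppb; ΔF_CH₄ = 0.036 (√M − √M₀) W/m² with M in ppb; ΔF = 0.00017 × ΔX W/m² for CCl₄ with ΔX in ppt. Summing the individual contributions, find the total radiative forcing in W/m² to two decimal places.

ΔF = 2.92 W/m²

CO₂: 5.35 × ln(428/286) = 5.35 × ln(1.49650) = 5.35 × 0.40313 = 2.1567 W/m².
N₂O: 0.120 × (√317 − √273) = 0.120 × (17.8045 − 16.5227) = 0.120 × 1.2818 = 0.1538 W/m².
CH₄: 0.036 × (√1882 − √728) = 0.036 × (43.3820 − 26.9815) = 0.036 × 16.4005 = 0.5904 W/m².
CCl₄: ΔF = 0.00017 × (92 − 1) = 0.00017 × 91 = 0.0155 W/m².
Total ΔF = 2.1567 + 0.1538 + 0.5904 + 0.0155 = 2.9164 W/m².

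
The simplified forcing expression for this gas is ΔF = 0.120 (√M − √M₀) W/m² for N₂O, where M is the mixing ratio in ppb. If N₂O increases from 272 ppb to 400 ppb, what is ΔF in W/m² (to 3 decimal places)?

ΔF = 0.421 W/m²

N₂O: 0.120 × (√400 − √272) = 0.120 × (20.0000 − 16.4924) = 0.120 × 3.5076 = 0.4209 W/m².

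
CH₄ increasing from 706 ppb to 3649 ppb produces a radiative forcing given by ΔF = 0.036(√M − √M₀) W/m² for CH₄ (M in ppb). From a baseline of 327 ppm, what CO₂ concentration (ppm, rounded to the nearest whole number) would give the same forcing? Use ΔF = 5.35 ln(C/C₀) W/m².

CH₄ forcing: 0.036 × (√3649 − √706) = 0.036 × (60.4070 − 26.5707) = 0.036 × 33.8363 = 1.21811 W/m².
Set 5.35 ln(C/327) = 1.21811: ln(C/327) = 1.21811/5.35 = 0.22768, so C = 327 × e^0.22768 = 327 × 1.25568 = 410.61 ppm.

C ≈ 411 ppm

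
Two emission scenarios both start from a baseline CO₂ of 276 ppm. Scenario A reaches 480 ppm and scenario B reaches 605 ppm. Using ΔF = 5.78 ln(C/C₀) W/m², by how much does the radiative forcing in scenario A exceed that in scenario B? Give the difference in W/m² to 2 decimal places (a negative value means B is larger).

ΔF_A − ΔF_B = -1.34 W/m²

ΔF_A = 5.78 ln(480/276) = 5.78 × 0.55339 = 3.1986 W/m².
ΔF_B = 5.78 ln(605/276) = 5.78 × 0.78483 = 4.5363 W/m².
Difference: 3.1986 − 4.5363 = -1.3377 W/m².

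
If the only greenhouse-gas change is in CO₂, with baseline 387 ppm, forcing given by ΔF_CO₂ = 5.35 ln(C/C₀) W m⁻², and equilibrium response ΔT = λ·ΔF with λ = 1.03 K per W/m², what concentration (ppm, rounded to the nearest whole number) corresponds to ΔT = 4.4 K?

Required forcing: ΔF = ΔT/λ = 4.4/1.03 = 4.2718 W/m².
Then ln(C/387) = ΔF/5.35 = 4.2718/5.35 = 0.79847.
So C = 387 × e^0.79847 = 387 × 2.22214 = 859.97 ppm.

C ≈ 860 ppm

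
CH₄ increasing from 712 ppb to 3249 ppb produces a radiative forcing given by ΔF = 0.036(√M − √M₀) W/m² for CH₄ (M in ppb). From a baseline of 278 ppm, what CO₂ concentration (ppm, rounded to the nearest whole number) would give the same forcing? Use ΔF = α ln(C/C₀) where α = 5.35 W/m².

CH₄ forcing: 0.036 × (√3249 − √712) = 0.036 × (57.0000 − 26.6833) = 0.036 × 30.3167 = 1.09140 W/m².
Set 5.35 ln(C/278) = 1.09140: ln(C/278) = 1.09140/5.35 = 0.20400, so C = 278 × e^0.20400 = 278 × 1.22630 = 340.91 ppm.

C ≈ 341 ppm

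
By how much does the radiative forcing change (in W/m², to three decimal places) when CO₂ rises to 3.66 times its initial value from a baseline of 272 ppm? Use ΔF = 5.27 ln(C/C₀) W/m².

ΔF = 5.27 × ln(3.66) = 5.27 × 1.29746 = 6.8376 W/m².

ΔF = 6.838 W/m²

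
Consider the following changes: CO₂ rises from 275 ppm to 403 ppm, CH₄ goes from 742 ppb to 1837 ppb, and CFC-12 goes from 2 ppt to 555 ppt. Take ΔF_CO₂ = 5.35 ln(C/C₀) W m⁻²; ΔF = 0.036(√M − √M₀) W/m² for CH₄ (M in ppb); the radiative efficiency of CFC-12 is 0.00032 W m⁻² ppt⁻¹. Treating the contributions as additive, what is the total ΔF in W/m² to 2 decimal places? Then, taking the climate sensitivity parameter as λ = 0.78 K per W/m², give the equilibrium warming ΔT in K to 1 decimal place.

CO₂: 5.35 × ln(403/275) = 5.35 × ln(1.46545) = 5.35 × 0.38216 = 2.0446 W/m².
CH₄: 0.036 × (√1837 − √742) = 0.036 × (42.8602 − 27.2397) = 0.036 × 15.6205 = 0.5623 W/m².
CFC-12: ΔF = 0.00032 × (555 − 2) = 0.00032 × 553 = 0.1770 W/m².
Total ΔF = 2.0446 + 0.5623 + 0.1770 = 2.7839 W/m².
ΔT = λ ΔF = 0.78 × 2.78 = 2.1684 K.

ΔF = 2.78 W/m²; ΔT = 2.2 K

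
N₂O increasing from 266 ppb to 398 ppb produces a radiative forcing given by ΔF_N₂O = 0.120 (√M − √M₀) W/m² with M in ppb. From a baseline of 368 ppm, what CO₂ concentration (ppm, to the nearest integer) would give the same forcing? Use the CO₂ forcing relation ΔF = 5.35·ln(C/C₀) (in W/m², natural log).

C ≈ 399 ppm

N₂O forcing: 0.120 × (√398 − √266) = 0.120 × (19.9499 − 16.3095) = 0.120 × 3.6404 = 0.43685 W/m².
Set 5.35 ln(C/368) = 0.43685: ln(C/368) = 0.43685/5.35 = 0.08165, so C = 368 × e^0.08165 = 368 × 1.08508 = 399.31 ppm.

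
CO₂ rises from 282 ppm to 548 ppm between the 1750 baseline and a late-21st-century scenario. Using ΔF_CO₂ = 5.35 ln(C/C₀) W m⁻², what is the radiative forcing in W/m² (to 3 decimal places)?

CO₂: 5.35 × ln(548/282) = 5.35 × ln(1.94326) = 5.35 × 0.66437 = 3.5544 W/m².

ΔF = 3.554 W/m²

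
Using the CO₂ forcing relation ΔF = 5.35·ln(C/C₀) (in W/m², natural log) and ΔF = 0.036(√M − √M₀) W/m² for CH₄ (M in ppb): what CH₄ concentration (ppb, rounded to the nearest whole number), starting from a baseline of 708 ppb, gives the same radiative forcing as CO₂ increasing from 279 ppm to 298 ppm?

M ≈ 1325 ppb

CO₂ forcing: 5.35 × ln(298/279) = 5.35 × 0.065882 = 0.35247 W/m².
Set 0.036(√M − √708) = 0.35247: √M = 0.35247/0.036 + √708 = 9.7908 + 26.6083 = 36.3991.
M = (36.3991)² = 1324.89 ppb.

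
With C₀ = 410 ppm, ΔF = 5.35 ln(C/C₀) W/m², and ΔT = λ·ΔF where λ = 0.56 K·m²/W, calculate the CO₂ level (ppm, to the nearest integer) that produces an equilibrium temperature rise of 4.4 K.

Required forcing: ΔF = ΔT/λ = 4.4/0.56 = 7.8571 W/m².
Then ln(C/410) = ΔF/5.35 = 7.8571/5.35 = 1.46862.
So C = 410 × e^1.46862 = 410 × 4.34324 = 1780.73 ppm.

C ≈ 1781 ppm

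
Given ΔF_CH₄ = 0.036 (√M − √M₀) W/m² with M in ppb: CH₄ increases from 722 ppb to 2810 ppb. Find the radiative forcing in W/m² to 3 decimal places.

CH₄: 0.036 × (√2810 − √722) = 0.036 × (53.0094 − 26.8701) = 0.036 × 26.1393 = 0.9410 W/m².

ΔF = 0.941 W/m²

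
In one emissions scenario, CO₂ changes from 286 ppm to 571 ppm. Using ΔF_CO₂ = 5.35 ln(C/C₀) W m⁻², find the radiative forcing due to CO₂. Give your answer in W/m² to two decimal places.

ΔF = 3.70 W/m²

CO₂ absorption bands are partially saturated, so forcing scales with the logarithm of the concentration ratio.
CO₂: 5.35 × ln(571/286) = 5.35 × ln(1.99650) = 5.35 × 0.69140 = 3.6990 W/m².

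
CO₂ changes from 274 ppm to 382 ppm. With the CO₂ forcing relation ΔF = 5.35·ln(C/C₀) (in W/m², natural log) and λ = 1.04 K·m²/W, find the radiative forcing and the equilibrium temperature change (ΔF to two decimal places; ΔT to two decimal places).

CO₂: 5.35 × ln(382/274) = 5.35 × ln(1.39416) = 5.35 × 0.33229 = 1.7778 W/m².
ΔT = λ ΔF = 1.04 × 1.78 = 1.8512 K.

ΔF = 1.78 W/m²; ΔT = 1.85 K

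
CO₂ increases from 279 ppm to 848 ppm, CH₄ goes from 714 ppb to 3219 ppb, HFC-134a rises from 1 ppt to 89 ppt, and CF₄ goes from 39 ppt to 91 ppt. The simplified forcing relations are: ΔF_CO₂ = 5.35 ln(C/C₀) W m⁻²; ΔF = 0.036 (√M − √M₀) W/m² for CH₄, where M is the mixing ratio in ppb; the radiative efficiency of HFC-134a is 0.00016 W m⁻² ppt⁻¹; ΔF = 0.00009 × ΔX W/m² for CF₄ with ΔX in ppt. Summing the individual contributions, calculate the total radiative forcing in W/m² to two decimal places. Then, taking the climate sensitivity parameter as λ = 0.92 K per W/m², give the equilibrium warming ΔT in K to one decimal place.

CO₂: 5.35 × ln(848/279) = 5.35 × ln(3.03943) = 5.35 × 1.11167 = 5.9474 W/m².
CH₄: 0.036 × (√3219 − √714) = 0.036 × (56.7362 − 26.7208) = 0.036 × 30.0154 = 1.0806 W/m².
HFC-134a: ΔF = 0.00016 × (89 − 1) = 0.00016 × 88 = 0.0141 W/m².
CF₄: ΔF = 0.00009 × (91 − 39) = 0.00009 × 52 = 0.0047 W/m².
Total ΔF = 5.9474 + 1.0806 + 0.0141 + 0.0047 = 7.0468 W/m².
ΔT = λ ΔF = 0.92 × 7.05 = 6.4860 K.

ΔF = 7.05 W/m²; ΔT = 6.5 K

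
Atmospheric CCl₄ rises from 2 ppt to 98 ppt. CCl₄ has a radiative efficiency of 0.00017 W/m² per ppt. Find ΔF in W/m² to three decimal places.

ΔF = 0.016 W/m²

CCl₄: ΔF = 0.00017 × (98 − 2) = 0.00017 × 96 = 0.0163 W/m².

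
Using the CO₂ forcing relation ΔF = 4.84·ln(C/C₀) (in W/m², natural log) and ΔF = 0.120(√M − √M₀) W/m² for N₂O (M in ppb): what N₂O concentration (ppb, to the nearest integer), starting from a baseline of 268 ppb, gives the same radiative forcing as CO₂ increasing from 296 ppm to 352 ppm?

M ≈ 546 ppb

CO₂ forcing: 4.84 × ln(352/296) = 4.84 × 0.173272 = 0.83864 W/m².
Set 0.120(√M − √268) = 0.83864: √M = 0.83864/0.120 + √268 = 6.9887 + 16.3707 = 23.3594.
M = (23.3594)² = 545.66 ppb.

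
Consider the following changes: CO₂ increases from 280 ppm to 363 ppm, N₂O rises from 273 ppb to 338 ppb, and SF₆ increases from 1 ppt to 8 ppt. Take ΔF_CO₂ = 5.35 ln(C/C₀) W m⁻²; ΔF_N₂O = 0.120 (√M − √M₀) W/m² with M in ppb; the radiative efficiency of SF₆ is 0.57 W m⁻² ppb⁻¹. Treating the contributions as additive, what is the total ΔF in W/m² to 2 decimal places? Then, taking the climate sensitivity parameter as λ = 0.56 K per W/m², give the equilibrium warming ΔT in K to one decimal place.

CO₂: 5.35 × ln(363/280) = 5.35 × ln(1.29643) = 5.35 × 0.25961 = 1.3889 W/m².
N₂O: 0.120 × (√338 − √273) = 0.120 × (18.3848 − 16.5227) = 0.120 × 1.8621 = 0.2235 W/m².
SF₆: Δ = 8 − 1 = 7 ppt = 0.007 ppb; ΔF = 0.57 × 0.007 = 0.0040 W/m².
Total ΔF = 1.3889 + 0.2235 + 0.0040 = 1.6164 W/m².
ΔT = λ ΔF = 0.56 × 1.62 = 0.9072 K.

ΔF = 1.62 W/m²; ΔT = 0.9 K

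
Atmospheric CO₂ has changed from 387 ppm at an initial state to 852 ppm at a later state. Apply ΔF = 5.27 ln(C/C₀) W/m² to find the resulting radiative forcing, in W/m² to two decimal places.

CO₂: 5.27 × ln(852/387) = 5.27 × ln(2.20155) = 5.27 × 0.78916 = 4.1589 W/m².

ΔF = 4.16 W/m²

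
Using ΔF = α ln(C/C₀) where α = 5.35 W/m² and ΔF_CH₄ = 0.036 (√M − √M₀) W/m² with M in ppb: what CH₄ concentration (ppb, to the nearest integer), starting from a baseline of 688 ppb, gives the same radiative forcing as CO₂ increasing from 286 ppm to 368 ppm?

M ≈ 4057 ppb

CO₂ forcing: 5.35 × ln(368/286) = 5.35 × 0.252091 = 1.34869 W/m².
Set 0.036(√M − √688) = 1.34869: √M = 1.34869/0.036 + √688 = 37.4636 + 26.2298 = 63.6934.
M = (63.6934)² = 4056.85 ppb.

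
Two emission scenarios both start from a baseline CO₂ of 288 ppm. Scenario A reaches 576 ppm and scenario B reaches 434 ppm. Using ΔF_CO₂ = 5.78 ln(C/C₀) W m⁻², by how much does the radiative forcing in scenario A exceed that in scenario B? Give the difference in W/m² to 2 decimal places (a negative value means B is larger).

ΔF_A − ΔF_B = 1.64 W/m²

ΔF_A = 5.78 ln(576/288) = 5.78 × 0.69315 = 4.0064 W/m².
ΔF_B = 5.78 ln(434/288) = 5.78 × 0.41008 = 2.3703 W/m².
Difference: 4.0064 − 2.3703 = 1.6361 W/m².
(Equivalently, ΔF_A − ΔF_B = 5.78 ln(576/434) = 5.78 × 0.28306 = 1.6361 W/m².)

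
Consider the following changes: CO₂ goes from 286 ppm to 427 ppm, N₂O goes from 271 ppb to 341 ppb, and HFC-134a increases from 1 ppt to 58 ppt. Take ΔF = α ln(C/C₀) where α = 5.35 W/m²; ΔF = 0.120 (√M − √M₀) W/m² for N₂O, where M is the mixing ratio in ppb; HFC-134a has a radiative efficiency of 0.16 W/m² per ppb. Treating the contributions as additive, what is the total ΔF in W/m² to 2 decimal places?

ΔF = 2.39 W/m²

CO₂: 5.35 × ln(427/286) = 5.35 × ln(1.49301) = 5.35 × 0.40079 = 2.1442 W/m².
N₂O: 0.120 × (√341 − √271) = 0.120 × (18.4662 − 16.4621) = 0.120 × 2.0041 = 0.2405 W/m².
HFC-134a: Δ = 58 − 1 = 57 ppt = 0.057 ppb; ΔF = 0.16 × 0.057 = 0.0091 W/m².
Total ΔF = 2.1442 + 0.2405 + 0.0091 = 2.3938 W/m².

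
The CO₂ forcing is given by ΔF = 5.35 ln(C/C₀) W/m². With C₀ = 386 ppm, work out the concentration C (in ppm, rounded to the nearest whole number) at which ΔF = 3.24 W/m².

C ≈ 707 ppm

Set 5.35 ln(C/386) = 3.24, so ln(C/386) = 3.24/5.35 = 0.60561.
Then C/386 = e^0.60561 = 1.83237, giving C = 386 × 1.83237 = 707.29 ppm.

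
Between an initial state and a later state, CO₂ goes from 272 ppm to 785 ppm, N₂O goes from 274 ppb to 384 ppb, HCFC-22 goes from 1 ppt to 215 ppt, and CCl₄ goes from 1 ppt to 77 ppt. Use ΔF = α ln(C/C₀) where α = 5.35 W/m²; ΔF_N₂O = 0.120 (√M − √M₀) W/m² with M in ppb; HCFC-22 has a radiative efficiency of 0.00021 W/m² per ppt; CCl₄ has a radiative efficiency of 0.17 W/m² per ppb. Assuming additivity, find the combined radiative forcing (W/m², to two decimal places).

CO₂: 5.35 × ln(785/272) = 5.35 × ln(2.88603) = 5.35 × 1.05988 = 5.6704 W/m².
N₂O: 0.120 × (√384 − √274) = 0.120 × (19.5959 − 16.5529) = 0.120 × 3.0430 = 0.3652 W/m².
HCFC-22: ΔF = 0.00021 × (215 − 1) = 0.00021 × 214 = 0.0449 W/m².
CCl₄: Δ = 77 − 1 = 76 ppt = 0.076 ppb; ΔF = 0.17 × 0.076 = 0.0129 W/m².
Total ΔF = 5.6704 + 0.3652 + 0.0449 + 0.0129 = 6.0934 W/m².

ΔF = 6.09 W/m²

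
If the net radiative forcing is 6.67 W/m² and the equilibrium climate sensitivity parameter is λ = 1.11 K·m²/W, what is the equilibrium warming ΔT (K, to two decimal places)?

ΔT = 7.40 K

ΔT = λ ΔF = 1.11 × 6.67 = 7.4037 K.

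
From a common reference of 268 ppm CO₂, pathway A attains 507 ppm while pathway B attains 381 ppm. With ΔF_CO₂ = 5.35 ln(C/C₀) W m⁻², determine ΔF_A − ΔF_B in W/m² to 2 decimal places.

ΔF_A = 5.35 ln(507/268) = 5.35 × 0.63752 = 3.4107 W/m².
ΔF_B = 5.35 ln(381/268) = 5.35 × 0.35181 = 1.8822 W/m².
Difference: 3.4107 − 1.8822 = 1.5285 W/m².

ΔF_A − ΔF_B = 1.53 W/m²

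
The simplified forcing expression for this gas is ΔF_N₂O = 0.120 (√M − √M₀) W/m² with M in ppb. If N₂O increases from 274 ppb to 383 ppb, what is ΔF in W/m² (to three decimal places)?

N₂O: 0.120 × (√383 − √274) = 0.120 × (19.5704 − 16.5529) = 0.120 × 3.0175 = 0.3621 W/m².

ΔF = 0.362 W/m²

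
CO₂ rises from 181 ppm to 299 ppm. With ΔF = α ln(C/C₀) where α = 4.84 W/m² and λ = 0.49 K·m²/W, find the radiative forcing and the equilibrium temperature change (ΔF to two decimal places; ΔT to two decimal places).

CO₂: 4.84 × ln(299/181) = 4.84 × ln(1.65193) = 4.84 × 0.50194 = 2.4294 W/m².
ΔT = λ ΔF = 0.49 × 2.43 = 1.1907 K.

ΔF = 2.43 W/m²; ΔT = 1.19 K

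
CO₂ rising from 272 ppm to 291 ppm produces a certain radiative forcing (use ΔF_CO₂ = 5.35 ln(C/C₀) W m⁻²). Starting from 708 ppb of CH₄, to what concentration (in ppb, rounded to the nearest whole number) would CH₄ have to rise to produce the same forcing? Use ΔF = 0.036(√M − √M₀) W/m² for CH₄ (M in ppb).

M ≈ 1343 ppb

CO₂ forcing: 5.35 × ln(291/272) = 5.35 × 0.067521 = 0.36124 W/m².
Set 0.036(√M − √708) = 0.36124: √M = 0.36124/0.036 + √708 = 10.0344 + 26.6083 = 36.6427.
M = (36.6427)² = 1342.69 ppb.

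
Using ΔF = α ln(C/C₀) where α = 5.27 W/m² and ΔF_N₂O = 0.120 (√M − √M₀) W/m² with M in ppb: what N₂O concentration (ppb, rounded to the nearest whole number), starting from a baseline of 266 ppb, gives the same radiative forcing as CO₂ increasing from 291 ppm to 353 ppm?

M ≈ 615 ppb

CO₂ forcing: 5.27 × ln(353/291) = 5.27 × 0.193145 = 1.01787 W/m².
Set 0.120(√M − √266) = 1.01787: √M = 1.01787/0.120 + √266 = 8.4823 + 16.3095 = 24.7918.
M = (24.7918)² = 614.63 ppb.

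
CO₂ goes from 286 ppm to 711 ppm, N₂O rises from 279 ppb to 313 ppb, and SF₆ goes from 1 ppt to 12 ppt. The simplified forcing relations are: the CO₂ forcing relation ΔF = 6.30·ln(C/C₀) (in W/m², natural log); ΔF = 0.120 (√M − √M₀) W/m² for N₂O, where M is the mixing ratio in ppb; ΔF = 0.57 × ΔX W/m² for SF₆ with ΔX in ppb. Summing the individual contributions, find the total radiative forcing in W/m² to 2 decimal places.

CO₂: 6.30 × ln(711/286) = 6.30 × ln(2.48601) = 6.30 × 0.91068 = 5.7373 W/m².
N₂O: 0.120 × (√313 − √279) = 0.120 × (17.6918 − 16.7033) = 0.120 × 0.9885 = 0.1186 W/m².
SF₆: Δ = 12 − 1 = 11 ppt = 0.011 ppb; ΔF = 0.57 × 0.011 = 0.0063 W/m².
Total ΔF = 5.7373 + 0.1186 + 0.0063 = 5.8622 W/m².

ΔF = 5.86 W/m²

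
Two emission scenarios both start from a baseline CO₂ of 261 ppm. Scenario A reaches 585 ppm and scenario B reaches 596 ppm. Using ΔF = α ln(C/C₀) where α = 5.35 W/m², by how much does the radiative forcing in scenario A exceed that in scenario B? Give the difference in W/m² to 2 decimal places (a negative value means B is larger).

ΔF_A − ΔF_B = -0.10 W/m²

ΔF_A = 5.35 ln(585/261) = 5.35 × 0.80709 = 4.3179 W/m².
ΔF_B = 5.35 ln(596/261) = 5.35 × 0.82572 = 4.4176 W/m².
Difference: 4.3179 − 4.4176 = -0.0997 W/m².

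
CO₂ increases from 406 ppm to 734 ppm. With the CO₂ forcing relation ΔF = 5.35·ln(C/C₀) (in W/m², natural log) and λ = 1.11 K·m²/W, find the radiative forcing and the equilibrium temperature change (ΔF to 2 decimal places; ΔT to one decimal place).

ΔF = 3.17 W/m²; ΔT = 3.5 K

CO₂: 5.35 × ln(734/406) = 5.35 × ln(1.80788) = 5.35 × 0.59215 = 3.1680 W/m².
ΔT = λ ΔF = 1.11 × 3.17 = 3.5187 K.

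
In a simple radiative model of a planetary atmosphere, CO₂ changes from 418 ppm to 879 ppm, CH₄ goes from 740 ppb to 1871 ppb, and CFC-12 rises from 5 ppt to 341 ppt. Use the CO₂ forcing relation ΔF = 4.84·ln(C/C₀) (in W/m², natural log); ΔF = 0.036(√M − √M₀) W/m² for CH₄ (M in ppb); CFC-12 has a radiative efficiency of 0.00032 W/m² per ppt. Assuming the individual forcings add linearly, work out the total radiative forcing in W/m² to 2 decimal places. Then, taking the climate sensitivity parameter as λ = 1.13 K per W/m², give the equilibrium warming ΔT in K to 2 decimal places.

CO₂: 4.84 × ln(879/418) = 4.84 × ln(2.10287) = 4.84 × 0.74330 = 3.5976 W/m².
CH₄: 0.036 × (√1871 − √740) = 0.036 × (43.2551 − 27.2029) = 0.036 × 16.0522 = 0.5779 W/m².
CFC-12: ΔF = 0.00032 × (341 − 5) = 0.00032 × 336 = 0.1075 W/m².
Total ΔF = 3.5976 + 0.5779 + 0.1075 = 4.2830 W/m².
ΔT = λ ΔF = 1.13 × 4.28 = 4.8364 K.

ΔF = 4.28 W/m²; ΔT = 4.84 K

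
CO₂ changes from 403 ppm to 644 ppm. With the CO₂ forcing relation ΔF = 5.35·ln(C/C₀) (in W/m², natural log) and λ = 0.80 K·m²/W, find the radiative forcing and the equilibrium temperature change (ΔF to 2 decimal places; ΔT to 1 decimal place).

ΔF = 2.51 W/m²; ΔT = 2.0 K

CO₂: 5.35 × ln(644/403) = 5.35 × ln(1.59801) = 5.35 × 0.46876 = 2.5079 W/m².
ΔT = λ ΔF = 0.80 × 2.51 = 2.0080 K.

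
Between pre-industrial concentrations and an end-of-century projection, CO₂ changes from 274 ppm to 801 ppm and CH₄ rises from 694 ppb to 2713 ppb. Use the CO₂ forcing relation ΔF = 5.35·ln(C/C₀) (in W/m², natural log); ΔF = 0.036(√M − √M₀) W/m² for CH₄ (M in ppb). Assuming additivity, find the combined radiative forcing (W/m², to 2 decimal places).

CO₂: 5.35 × ln(801/274) = 5.35 × ln(2.92336) = 5.35 × 1.07273 = 5.7391 W/m².
CH₄: 0.036 × (√2713 − √694) = 0.036 × (52.0865 − 26.3439) = 0.036 × 25.7426 = 0.9267 W/m².
Total ΔF = 5.7391 + 0.9267 = 6.6658 W/m².

ΔF = 6.67 W/m²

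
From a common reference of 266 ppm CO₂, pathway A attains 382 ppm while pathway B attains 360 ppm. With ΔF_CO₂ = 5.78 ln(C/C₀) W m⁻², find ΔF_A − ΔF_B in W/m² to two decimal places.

ΔF_A − ΔF_B = 0.34 W/m²

ΔF_A = 5.78 ln(382/266) = 5.78 × 0.36192 = 2.0919 W/m².
ΔF_B = 5.78 ln(360/266) = 5.78 × 0.30261 = 1.7491 W/m².
Difference: 2.0919 − 1.7491 = 0.3428 W/m².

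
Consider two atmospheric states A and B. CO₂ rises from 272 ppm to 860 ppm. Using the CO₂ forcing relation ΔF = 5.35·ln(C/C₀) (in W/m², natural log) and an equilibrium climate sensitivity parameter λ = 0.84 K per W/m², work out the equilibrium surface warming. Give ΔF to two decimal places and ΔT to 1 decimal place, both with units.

CO₂: 5.35 × ln(860/272) = 5.35 × ln(3.16176) = 5.35 × 1.15113 = 6.1585 W/m².
ΔT = λ ΔF = 0.84 × 6.16 = 5.1744 K.

ΔF = 6.16 W/m²; ΔT = 5.2 K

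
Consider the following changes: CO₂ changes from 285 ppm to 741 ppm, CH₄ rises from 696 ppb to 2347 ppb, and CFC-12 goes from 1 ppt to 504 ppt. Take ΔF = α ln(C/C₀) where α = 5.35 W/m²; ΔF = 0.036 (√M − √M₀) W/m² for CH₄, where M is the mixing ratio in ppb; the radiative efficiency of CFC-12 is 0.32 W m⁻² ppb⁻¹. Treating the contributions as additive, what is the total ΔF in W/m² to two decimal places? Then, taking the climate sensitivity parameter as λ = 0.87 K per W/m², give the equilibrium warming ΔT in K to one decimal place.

ΔF = 6.07 W/m²; ΔT = 5.3 K

CO₂: 5.35 × ln(741/285) = 5.35 × ln(2.60000) = 5.35 × 0.95551 = 5.1120 W/m².
CH₄: 0.036 × (√2347 − √696) = 0.036 × (48.4458 − 26.3818) = 0.036 × 22.0640 = 0.7943 W/m².
CFC-12: Δ = 504 − 1 = 503 ppt = 0.503 ppb; ΔF = 0.32 × 0.503 = 0.1610 W/m².
Total ΔF = 5.1120 + 0.7943 + 0.1610 = 6.0673 W/m².
ΔT = λ ΔF = 0.87 × 6.07 = 5.2809 K.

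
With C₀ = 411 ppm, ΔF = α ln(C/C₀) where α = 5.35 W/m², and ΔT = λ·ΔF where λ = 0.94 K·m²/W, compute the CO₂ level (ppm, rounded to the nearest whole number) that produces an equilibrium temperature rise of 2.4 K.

C ≈ 662 ppm

Required forcing: ΔF = ΔT/λ = 2.4/0.94 = 2.5532 W/m².
Then ln(C/411) = ΔF/5.35 = 2.5532/5.35 = 0.47723.
So C = 411 × e^0.47723 = 411 × 1.61160 = 662.37 ppm.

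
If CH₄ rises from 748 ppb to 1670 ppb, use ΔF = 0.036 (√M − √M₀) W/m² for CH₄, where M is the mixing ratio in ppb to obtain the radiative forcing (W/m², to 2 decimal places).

CH₄: 0.036 × (√1670 − √748) = 0.036 × (40.8656 − 27.3496) = 0.036 × 13.5160 = 0.4866 W/m².

ΔF = 0.49 W/m²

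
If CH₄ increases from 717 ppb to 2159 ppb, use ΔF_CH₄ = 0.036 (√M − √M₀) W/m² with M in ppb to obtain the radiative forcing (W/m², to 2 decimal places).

ΔF = 0.71 W/m²

CH₄: 0.036 × (√2159 − √717) = 0.036 × (46.4650 − 26.7769) = 0.036 × 19.6881 = 0.7088 W/m².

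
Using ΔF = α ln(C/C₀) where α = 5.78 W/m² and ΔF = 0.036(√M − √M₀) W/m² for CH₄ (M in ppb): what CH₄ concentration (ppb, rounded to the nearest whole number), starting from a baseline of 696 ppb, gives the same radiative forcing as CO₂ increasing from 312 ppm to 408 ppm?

M ≈ 4824 ppb

CO₂ forcing: 5.78 × ln(408/312) = 5.78 × 0.268264 = 1.55057 W/m².
Set 0.036(√M − √696) = 1.55057: √M = 1.55057/0.036 + √696 = 43.0714 + 26.3818 = 69.4532.
M = (69.4532)² = 4823.75 ppb.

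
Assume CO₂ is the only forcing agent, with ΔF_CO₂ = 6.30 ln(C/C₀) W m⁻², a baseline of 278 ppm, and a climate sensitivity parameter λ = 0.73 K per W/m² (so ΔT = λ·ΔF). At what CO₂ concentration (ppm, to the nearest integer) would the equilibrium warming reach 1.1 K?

Required forcing: ΔF = ΔT/λ = 1.1/0.73 = 1.5068 W/m².
Then ln(C/278) = ΔF/6.30 = 1.5068/6.30 = 0.23917.
So C = 278 × e^0.23917 = 278 × 1.27019 = 353.11 ppm.

C ≈ 353 ppm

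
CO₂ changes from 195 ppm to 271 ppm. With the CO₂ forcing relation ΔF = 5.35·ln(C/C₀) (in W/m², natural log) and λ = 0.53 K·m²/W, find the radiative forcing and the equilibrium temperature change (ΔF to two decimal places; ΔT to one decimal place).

CO₂: 5.35 × ln(271/195) = 5.35 × ln(1.38974) = 5.35 × 0.32912 = 1.7608 W/m².
ΔT = λ ΔF = 0.53 × 1.76 = 0.9328 K.

ΔF = 1.76 W/m²; ΔT = 0.9 K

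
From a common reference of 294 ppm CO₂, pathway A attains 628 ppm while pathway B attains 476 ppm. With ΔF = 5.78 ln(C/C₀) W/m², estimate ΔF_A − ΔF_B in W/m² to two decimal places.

ΔF_A − ΔF_B = 1.60 W/m²

ΔF_A = 5.78 ln(628/294) = 5.78 × 0.75896 = 4.3868 W/m².
ΔF_B = 5.78 ln(476/294) = 5.78 × 0.48184 = 2.7850 W/m².
Difference: 4.3868 − 2.7850 = 1.6018 W/m².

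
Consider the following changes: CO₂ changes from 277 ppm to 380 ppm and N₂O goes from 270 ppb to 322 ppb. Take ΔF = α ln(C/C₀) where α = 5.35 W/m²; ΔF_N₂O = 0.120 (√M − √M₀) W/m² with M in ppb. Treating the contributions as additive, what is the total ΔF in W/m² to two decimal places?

CO₂: 5.35 × ln(380/277) = 5.35 × ln(1.37184) = 5.35 × 0.31615 = 1.6914 W/m².
N₂O: 0.120 × (√322 − √270) = 0.120 × (17.9444 − 16.4317) = 0.120 × 1.5127 = 0.1815 W/m².
Total ΔF = 1.6914 + 0.1815 = 1.8729 W/m².

ΔF = 1.87 W/m²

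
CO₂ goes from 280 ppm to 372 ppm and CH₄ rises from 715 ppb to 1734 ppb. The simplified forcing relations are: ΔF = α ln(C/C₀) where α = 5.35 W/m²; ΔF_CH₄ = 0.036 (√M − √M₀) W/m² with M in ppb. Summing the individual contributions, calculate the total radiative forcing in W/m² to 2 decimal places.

ΔF = 2.06 W/m²

CO₂: 5.35 × ln(372/280) = 5.35 × ln(1.32857) = 5.35 × 0.28410 = 1.5199 W/m².
CH₄: 0.036 × (√1734 − √715) = 0.036 × (41.6413 − 26.7395) = 0.036 × 14.9018 = 0.5365 W/m².
Total ΔF = 1.5199 + 0.5365 = 2.0564 W/m².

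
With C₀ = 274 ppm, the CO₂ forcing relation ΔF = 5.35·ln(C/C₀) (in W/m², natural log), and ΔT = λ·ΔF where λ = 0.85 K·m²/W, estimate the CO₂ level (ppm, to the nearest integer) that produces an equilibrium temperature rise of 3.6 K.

Required forcing: ΔF = ΔT/λ = 3.6/0.85 = 4.2353 W/m².
Then ln(C/274) = ΔF/5.35 = 4.2353/5.35 = 0.79164.
So C = 274 × e^0.79164 = 274 × 2.20701 = 604.72 ppm.

C ≈ 605 ppm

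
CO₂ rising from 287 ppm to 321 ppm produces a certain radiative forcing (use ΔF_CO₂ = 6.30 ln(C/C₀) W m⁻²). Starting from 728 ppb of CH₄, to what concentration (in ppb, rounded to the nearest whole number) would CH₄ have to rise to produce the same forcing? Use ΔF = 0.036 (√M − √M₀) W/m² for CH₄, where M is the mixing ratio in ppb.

M ≈ 2169 ppb

CO₂ forcing: 6.30 × ln(321/287) = 6.30 × 0.111959 = 0.70534 W/m².
Set 0.036(√M − √728) = 0.70534: √M = 0.70534/0.036 + √728 = 19.5928 + 26.9815 = 46.5743.
M = (46.5743)² = 2169.17 ppb.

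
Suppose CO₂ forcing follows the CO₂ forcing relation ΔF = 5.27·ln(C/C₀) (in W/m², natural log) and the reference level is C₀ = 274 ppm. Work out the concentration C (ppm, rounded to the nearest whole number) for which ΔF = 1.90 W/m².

C ≈ 393 ppm

Set 5.27 ln(C/274) = 1.90, so ln(C/274) = 1.90/5.27 = 0.36053.
Then C/274 = e^0.36053 = 1.43409, giving C = 274 × 1.43409 = 392.94 ppm.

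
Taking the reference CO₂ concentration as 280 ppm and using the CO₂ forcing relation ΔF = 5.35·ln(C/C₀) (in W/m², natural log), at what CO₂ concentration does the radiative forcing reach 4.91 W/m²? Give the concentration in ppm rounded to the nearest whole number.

Set 5.35 ln(C/280) = 4.91, so ln(C/280) = 4.91/5.35 = 0.91776.
Then C/280 = e^0.91776 = 2.50368, giving C = 280 × 2.50368 = 701.03 ppm.

C ≈ 701 ppm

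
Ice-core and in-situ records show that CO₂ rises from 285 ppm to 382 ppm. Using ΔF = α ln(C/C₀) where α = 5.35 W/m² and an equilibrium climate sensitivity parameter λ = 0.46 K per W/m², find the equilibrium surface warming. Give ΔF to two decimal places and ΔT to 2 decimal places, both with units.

ΔF = 1.57 W/m²; ΔT = 0.72 K

CO₂: 5.35 × ln(382/285) = 5.35 × ln(1.34035) = 5.35 × 0.29293 = 1.5672 W/m².
ΔT = λ ΔF = 0.46 × 1.57 = 0.7222 K.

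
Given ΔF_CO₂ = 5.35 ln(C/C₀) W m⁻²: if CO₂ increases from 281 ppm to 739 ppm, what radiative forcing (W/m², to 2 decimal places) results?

CO₂ absorption bands are partially saturated, so forcing scales with the logarithm of the concentration ratio.
CO₂: 5.35 × ln(739/281) = 5.35 × ln(2.62989) = 5.35 × 0.96694 = 5.1731 W/m².

ΔF = 5.17 W/m²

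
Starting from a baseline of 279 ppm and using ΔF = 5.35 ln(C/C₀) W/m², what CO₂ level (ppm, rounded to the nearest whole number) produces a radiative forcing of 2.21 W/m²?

C ≈ 422 ppm

Set 5.35 ln(C/279) = 2.21, so ln(C/279) = 2.21/5.35 = 0.41308.
Then C/279 = e^0.41308 = 1.51147, giving C = 279 × 1.51147 = 421.70 ppm.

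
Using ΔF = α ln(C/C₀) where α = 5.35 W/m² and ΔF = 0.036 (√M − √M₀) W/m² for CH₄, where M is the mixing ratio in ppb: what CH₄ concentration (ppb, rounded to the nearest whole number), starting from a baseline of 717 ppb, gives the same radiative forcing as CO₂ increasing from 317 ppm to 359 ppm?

M ≈ 2049 ppb

CO₂ forcing: 5.35 × ln(359/317) = 5.35 × 0.124421 = 0.66565 W/m².
Set 0.036(√M − √717) = 0.66565: √M = 0.66565/0.036 + √717 = 18.4903 + 26.7769 = 45.2672.
M = (45.2672)² = 2049.12 ppb.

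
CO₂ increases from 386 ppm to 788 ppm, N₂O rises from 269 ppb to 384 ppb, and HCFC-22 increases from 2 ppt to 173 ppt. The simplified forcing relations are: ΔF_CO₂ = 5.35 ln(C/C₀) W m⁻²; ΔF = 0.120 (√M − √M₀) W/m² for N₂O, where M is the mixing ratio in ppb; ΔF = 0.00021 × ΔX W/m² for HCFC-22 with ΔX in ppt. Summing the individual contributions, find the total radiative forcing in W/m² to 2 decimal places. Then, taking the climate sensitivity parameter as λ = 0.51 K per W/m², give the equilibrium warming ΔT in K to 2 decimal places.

ΔF = 4.24 W/m²; ΔT = 2.16 K

CO₂: 5.35 × ln(788/386) = 5.35 × ln(2.04145) = 5.35 × 0.71366 = 3.8181 W/m².
N₂O: 0.120 × (√384 − √269) = 0.120 × (19.5959 − 16.4012) = 0.120 × 3.1947 = 0.3834 W/m².
HCFC-22: ΔF = 0.00021 × (173 − 2) = 0.00021 × 171 = 0.0359 W/m².
Total ΔF = 3.8181 + 0.3834 + 0.0359 = 4.2374 W/m².
ΔT = λ ΔF = 0.51 × 4.24 = 2.1624 K.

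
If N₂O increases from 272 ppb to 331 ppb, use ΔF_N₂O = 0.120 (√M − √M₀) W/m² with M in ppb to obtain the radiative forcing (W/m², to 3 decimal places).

ΔF = 0.204 W/m²

N₂O: 0.120 × (√331 − √272) = 0.120 × (18.1934 − 16.4924) = 0.120 × 1.7010 = 0.2041 W/m².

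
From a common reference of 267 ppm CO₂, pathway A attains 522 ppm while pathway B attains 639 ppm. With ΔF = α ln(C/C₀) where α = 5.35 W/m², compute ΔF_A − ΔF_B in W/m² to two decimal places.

ΔF_A − ΔF_B = -1.08 W/m²

ΔF_A = 5.35 ln(522/267) = 5.35 × 0.67042 = 3.5867 W/m².
ΔF_B = 5.35 ln(639/267) = 5.35 × 0.87266 = 4.6687 W/m².
Difference: 3.5867 − 4.6687 = -1.0820 W/m².
(Equivalently, ΔF_A − ΔF_B = 5.35 ln(522/639) = 5.35 × -0.20224 = -1.0820 W/m².)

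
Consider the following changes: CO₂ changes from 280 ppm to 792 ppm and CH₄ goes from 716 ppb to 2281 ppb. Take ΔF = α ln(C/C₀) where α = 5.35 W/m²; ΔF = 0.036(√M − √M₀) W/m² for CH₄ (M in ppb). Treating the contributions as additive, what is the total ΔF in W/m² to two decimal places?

CO₂: 5.35 × ln(792/280) = 5.35 × ln(2.82857) = 5.35 × 1.03977 = 5.5628 W/m².
CH₄: 0.036 × (√2281 − √716) = 0.036 × (47.7598 − 26.7582) = 0.036 × 21.0016 = 0.7561 W/m².
Total ΔF = 5.5628 + 0.7561 = 6.3189 W/m².

ΔF = 6.32 W/m²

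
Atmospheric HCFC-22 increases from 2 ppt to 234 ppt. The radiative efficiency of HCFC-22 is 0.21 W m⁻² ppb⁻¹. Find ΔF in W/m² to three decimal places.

HCFC-22: Δ = 234 − 2 = 232 ppt = 0.232 ppb; ΔF = 0.21 × 0.232 = 0.0487 W/m².

ΔF = 0.049 W/m²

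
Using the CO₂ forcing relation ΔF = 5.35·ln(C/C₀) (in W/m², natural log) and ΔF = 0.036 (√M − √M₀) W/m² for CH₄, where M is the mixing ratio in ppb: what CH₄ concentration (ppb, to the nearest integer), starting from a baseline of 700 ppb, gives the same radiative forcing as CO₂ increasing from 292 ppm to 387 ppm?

M ≈ 4667 ppb

CO₂ forcing: 5.35 × ln(387/292) = 5.35 × 0.281671 = 1.50694 W/m².
Set 0.036(√M − √700) = 1.50694: √M = 1.50694/0.036 + √700 = 41.8594 + 26.4575 = 68.3169.
M = (68.3169)² = 4667.20 ppb.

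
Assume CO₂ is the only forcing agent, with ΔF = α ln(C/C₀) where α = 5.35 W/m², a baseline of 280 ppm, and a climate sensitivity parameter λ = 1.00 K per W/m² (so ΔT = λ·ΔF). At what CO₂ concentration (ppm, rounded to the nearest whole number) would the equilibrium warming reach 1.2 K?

Required forcing: ΔF = ΔT/λ = 1.2/1.00 = 1.2000 W/m².
Then ln(C/280) = ΔF/5.35 = 1.2000/5.35 = 0.22430.
So C = 280 × e^0.22430 = 280 × 1.25145 = 350.41 ppm.

C ≈ 350 ppm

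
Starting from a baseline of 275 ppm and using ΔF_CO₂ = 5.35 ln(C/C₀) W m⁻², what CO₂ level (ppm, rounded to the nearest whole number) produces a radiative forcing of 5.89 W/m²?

C ≈ 827 ppm

Set 5.35 ln(C/275) = 5.89, so ln(C/275) = 5.89/5.35 = 1.10093.
Then C/275 = e^1.10093 = 3.00696, giving C = 275 × 3.00696 = 826.91 ppm.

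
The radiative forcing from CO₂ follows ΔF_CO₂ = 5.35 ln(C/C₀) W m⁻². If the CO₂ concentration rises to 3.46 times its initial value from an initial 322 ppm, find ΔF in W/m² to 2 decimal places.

Because the forcing depends only on the ratio C/C₀, the initial concentration does not enter.
ΔF = 5.35 × ln(3.46) = 5.35 × 1.24127 = 6.6408 W/m².

ΔF = 6.64 W/m²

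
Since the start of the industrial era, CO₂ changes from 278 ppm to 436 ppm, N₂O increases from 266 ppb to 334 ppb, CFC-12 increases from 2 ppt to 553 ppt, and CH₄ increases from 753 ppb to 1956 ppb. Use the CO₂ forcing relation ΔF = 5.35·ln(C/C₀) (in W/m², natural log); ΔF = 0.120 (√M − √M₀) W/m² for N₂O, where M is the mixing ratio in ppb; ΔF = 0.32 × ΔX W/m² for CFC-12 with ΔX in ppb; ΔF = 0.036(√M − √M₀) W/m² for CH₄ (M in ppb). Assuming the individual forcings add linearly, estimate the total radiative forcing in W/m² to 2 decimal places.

ΔF = 3.42 W/m²

CO₂: 5.35 × ln(436/278) = 5.35 × ln(1.56835) = 5.35 × 0.45002 = 2.4076 W/m².
N₂O: 0.120 × (√334 − √266) = 0.120 × (18.2757 − 16.3095) = 0.120 × 1.9662 = 0.2359 W/m².
CFC-12: Δ = 553 − 2 = 551 ppt = 0.551 ppb; ΔF = 0.32 × 0.551 = 0.1763 W/m².
CH₄: 0.036 × (√1956 − √753) = 0.036 × (44.2267 − 27.4408) = 0.036 × 16.7859 = 0.6043 W/m².
Total ΔF = 2.4076 + 0.2359 + 0.1763 + 0.6043 = 3.4241 W/m².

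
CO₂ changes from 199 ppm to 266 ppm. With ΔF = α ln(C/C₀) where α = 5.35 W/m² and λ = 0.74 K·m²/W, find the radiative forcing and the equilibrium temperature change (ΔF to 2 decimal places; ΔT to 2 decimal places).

ΔF = 1.55 W/m²; ΔT = 1.15 K

CO₂: 5.35 × ln(266/199) = 5.35 × ln(1.33668) = 5.35 × 0.29019 = 1.5525 W/m².
ΔT = λ ΔF = 0.74 × 1.55 = 1.1470 K.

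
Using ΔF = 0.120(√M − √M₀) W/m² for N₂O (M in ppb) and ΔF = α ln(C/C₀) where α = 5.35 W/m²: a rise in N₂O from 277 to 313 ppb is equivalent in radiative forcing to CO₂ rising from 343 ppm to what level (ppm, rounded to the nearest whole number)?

N₂O forcing: 0.120 × (√313 − √277) = 0.120 × (17.6918 − 16.6433) = 0.120 × 1.0485 = 0.12582 W/m².
Set 5.35 ln(C/343) = 0.12582: ln(C/343) = 0.12582/5.35 = 0.02352, so C = 343 × e^0.02352 = 343 × 1.02380 = 351.16 ppm.

C ≈ 351 ppm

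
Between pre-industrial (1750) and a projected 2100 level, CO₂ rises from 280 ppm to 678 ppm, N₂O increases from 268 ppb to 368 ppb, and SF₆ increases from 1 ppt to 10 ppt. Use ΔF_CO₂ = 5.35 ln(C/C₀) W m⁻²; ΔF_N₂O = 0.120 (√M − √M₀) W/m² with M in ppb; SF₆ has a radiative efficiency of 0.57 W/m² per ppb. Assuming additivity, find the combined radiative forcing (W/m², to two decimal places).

ΔF = 5.07 W/m²

CO₂: 5.35 × ln(678/280) = 5.35 × ln(2.42143) = 5.35 × 0.88436 = 4.7313 W/m².
N₂O: 0.120 × (√368 − √268) = 0.120 × (19.1833 − 16.3707) = 0.120 × 2.8126 = 0.3375 W/m².
SF₆: Δ = 10 − 1 = 9 ppt = 0.009 ppb; ΔF = 0.57 × 0.009 = 0.0051 W/m².
Total ΔF = 4.7313 + 0.3375 + 0.0051 = 5.0739 W/m².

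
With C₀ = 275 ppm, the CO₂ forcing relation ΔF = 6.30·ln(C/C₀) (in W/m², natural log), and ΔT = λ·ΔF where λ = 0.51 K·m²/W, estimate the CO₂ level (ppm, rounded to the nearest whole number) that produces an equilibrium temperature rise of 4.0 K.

Required forcing: ΔF = ΔT/λ = 4.0/0.51 = 7.8431 W/m².
Then ln(C/275) = ΔF/6.30 = 7.8431/6.30 = 1.24494.
So C = 275 × e^1.24494 = 275 × 3.47273 = 955.00 ppm.

C ≈ 955 ppm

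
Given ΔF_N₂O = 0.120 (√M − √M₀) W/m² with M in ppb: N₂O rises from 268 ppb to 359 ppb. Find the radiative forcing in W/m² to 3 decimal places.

ΔF = 0.309 W/m²

N₂O: 0.120 × (√359 − √268) = 0.120 × (18.9473 − 16.3707) = 0.120 × 2.5766 = 0.3092 W/m².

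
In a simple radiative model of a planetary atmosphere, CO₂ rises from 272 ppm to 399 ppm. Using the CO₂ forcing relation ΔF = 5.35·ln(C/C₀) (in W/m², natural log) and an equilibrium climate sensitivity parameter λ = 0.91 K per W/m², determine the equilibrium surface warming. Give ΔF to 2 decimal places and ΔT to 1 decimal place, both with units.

CO₂: 5.35 × ln(399/272) = 5.35 × ln(1.46691) = 5.35 × 0.38316 = 2.0499 W/m².
ΔT = λ ΔF = 0.91 × 2.05 = 1.8655 K.

ΔF = 2.05 W/m²; ΔT = 1.9 K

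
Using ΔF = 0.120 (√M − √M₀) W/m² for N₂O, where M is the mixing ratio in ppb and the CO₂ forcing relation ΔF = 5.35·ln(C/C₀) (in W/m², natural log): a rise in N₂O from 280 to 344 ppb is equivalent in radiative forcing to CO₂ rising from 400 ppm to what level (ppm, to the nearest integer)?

C ≈ 417 ppm

N₂O forcing: 0.120 × (√344 − √280) = 0.120 × (18.5472 − 16.7332) = 0.120 × 1.8140 = 0.21768 W/m².
Set 5.35 ln(C/400) = 0.21768: ln(C/400) = 0.21768/5.35 = 0.04069, so C = 400 × e^0.04069 = 400 × 1.04153 = 416.61 ppm.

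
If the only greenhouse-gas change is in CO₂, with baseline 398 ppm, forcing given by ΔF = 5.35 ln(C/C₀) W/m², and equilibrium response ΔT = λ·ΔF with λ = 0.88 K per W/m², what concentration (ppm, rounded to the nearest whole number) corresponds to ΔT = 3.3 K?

Required forcing: ΔF = ΔT/λ = 3.3/0.88 = 3.7500 W/m².
Then ln(C/398) = ΔF/5.35 = 3.7500/5.35 = 0.70093.
So C = 398 × e^0.70093 = 398 × 2.01563 = 802.22 ppm.

C ≈ 802 ppm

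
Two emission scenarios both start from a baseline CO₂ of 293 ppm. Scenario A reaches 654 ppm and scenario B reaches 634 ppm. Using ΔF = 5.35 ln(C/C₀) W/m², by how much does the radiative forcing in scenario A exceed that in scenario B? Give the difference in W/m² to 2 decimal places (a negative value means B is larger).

ΔF_A = 5.35 ln(654/293) = 5.35 × 0.80293 = 4.2957 W/m².
ΔF_B = 5.35 ln(634/293) = 5.35 × 0.77188 = 4.1296 W/m².
Difference: 4.2957 − 4.1296 = 0.1661 W/m².

ΔF_A − ΔF_B = 0.17 W/m²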